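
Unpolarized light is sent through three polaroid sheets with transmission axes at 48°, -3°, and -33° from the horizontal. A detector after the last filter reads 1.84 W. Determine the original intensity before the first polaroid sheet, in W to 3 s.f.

Unpolarized light through the first polarizer → I₁ = ½ I₀, now polarized at 48°.
I₂ = I₁ cos²(-3° − 48°) = 0.5 I₀ · cos²(51°) = 0.198 I₀.
I₃ = I₂ cos²(-33° + 3°) = 0.198 I₀ · cos²(30°) = 0.1485 I₀.
So 1.84 W = 0.1485 I₀, giving I₀ = 1.84/0.1485 = 12.39 W.

I₀ ≈ 12.4 W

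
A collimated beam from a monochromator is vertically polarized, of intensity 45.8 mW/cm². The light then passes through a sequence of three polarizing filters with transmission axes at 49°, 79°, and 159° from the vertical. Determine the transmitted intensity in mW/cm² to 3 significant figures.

I ≈ 0.446 mW/cm²

I₁ = 45.8 mW/cm² · cos²(49°) = 19.71 mW/cm².
I₂ = I₁ · cos²(30°) = 19.71 · 0.75 = 14.78 mW/cm².
I₃ = I₂ · cos²(80°) = 14.78 · 0.03015 = 0.4458 mW/cm².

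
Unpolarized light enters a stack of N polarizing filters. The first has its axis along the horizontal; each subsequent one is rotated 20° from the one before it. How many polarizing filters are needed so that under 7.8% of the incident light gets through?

N = 16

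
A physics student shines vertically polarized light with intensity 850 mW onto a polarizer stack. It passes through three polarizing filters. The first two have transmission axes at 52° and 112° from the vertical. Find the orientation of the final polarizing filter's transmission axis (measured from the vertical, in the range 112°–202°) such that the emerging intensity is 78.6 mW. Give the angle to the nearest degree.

θ ≈ 121°

By Malus's law, I₁ = I₀ cos²(52° − 0°) = I₀ cos²(52°) = 0.379 I₀.
I₂ = I₁ cos²(112° − 52°) = 0.379 I₀ · cos²(60°) = 0.09476 I₀.
Target fraction: 78.6 / 850 mW = 0.09247 of I₀.
Need I₃/I₀ = 0.09247, so cos²(θ − 112°) = 0.09247 / 0.09476 = 0.9758.
θ − 112° = arccos(√0.9758) = 8.9°, giving θ ≈ 112 + 8.9 = 120.9°.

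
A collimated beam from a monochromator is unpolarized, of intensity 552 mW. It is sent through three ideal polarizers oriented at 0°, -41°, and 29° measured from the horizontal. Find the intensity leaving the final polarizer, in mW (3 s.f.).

Unpolarized light through the first polarizer → I₁ = 552 mW/2 = 276 mW, polarized at 0°.
I₂ = I₁ · cos²(41°) = 276 · 0.5696 = 157.2 mW.
I₃ = I₂ · cos²(70°) = 157.2 · 0.117 = 18.39 mW.

I ≈ 18.4 mW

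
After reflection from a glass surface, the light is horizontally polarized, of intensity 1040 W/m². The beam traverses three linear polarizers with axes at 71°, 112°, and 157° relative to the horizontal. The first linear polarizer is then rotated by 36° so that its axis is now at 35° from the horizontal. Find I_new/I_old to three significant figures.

Before rotation:
I₁ = I₀ cos²(71° − 0°) = I₀ cos²(71°) = 0.106 I₀.
I₂ = I₁ cos²(112° − 71°) = 0.106 I₀ · cos²(41°) = 0.06037 I₀.
I₃ = I₂ cos²(157° − 112°) = 0.06037 I₀ · cos²(45°) = 0.03019 I₀.
After rotation:
I₁ = I₀ cos²(35° − 0°) = I₀ cos²(35°) = 0.671 I₀.
I₂ = I₁ cos²(112° − 35°) = 0.671 I₀ · cos²(77°) = 0.03396 I₀.
I₃ = I₂ cos²(157° − 112°) = 0.03396 I₀ · cos²(45°) = 0.01698 I₀.
Ratio = 0.01698 / 0.03019 = 0.5624.

I_new/I_old ≈ 0.562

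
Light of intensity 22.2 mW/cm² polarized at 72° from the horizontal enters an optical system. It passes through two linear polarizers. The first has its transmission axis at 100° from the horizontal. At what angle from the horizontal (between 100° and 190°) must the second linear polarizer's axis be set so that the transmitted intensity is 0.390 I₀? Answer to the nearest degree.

I₁ = I₀ cos²(100° − 72°) = I₀ cos²(28°) = 0.7796 I₀.
Need I₂/I₀ = 0.39, so cos²(θ − 100°) = 0.39 / 0.7796 = 0.5003.
θ − 100° = arccos(√0.5003) = 45.0°, giving θ ≈ 100 + 45.0 = 145.0°.

θ ≈ 145°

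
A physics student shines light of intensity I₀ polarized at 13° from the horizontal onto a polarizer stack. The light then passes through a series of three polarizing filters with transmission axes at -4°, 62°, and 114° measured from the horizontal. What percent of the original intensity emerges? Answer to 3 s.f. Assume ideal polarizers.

I₁ = I₀ cos²(-4° − 13°) = I₀ cos²(17°) = 0.9145 I₀.
I₂ = I₁ cos²(62° + 4°) = 0.9145 I₀ · cos²(66°) = 0.1513 I₀.
I₃ = I₂ cos²(114° − 62°) = 0.1513 I₀ · cos²(52°) = 0.05735 I₀.
That is 5.735% of the incident intensity.

≈ 5.73%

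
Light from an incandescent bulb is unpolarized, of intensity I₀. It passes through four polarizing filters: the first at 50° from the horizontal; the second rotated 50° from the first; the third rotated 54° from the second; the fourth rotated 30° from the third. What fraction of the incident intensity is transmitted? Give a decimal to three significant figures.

Unpolarized light through the first polarizer → I₁ = ½ I₀, now polarized at 50°.
I₂ = I₁ cos²(50°) = 0.5 · 0.4132 I₀ = 0.2066 I₀.
I₃ = I₂ cos²(54°) = 0.2066 · 0.3455 I₀ = 0.07137 I₀.
I₄ = I₃ cos²(30°) = 0.07137 · 0.75 I₀ = 0.05353 I₀.
Transmitted fraction = 0.05353.

≈ 0.0535 I₀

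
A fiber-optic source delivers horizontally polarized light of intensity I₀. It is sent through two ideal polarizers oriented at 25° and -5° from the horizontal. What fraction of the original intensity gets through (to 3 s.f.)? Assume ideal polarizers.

≈ 0.616 I₀

I₁ = I₀ cos²(25° − 0°) = I₀ cos²(25°) = 0.8214 I₀.
I₂ = I₁ cos²(-5° − 25°) = 0.8214 I₀ · cos²(30°) = 0.616 I₀.
Transmitted fraction = 0.616.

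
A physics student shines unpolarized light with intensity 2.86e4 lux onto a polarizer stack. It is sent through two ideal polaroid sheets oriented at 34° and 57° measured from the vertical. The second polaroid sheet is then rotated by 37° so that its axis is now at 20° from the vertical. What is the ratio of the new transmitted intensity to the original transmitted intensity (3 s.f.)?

I_new/I_old ≈ 1.11

Before rotation:
Unpolarized light through the first polarizer → I₁ = ½ I₀, now polarized at 34°.
I₂ = I₁ cos²(57° − 34°) = 0.5 I₀ · cos²(23°) = 0.4237 I₀.
After rotation:
Unpolarized light through the first polarizer → I₁ = ½ I₀, now polarized at 34°.
I₂ = I₁ cos²(20° − 34°) = 0.5 I₀ · cos²(14°) = 0.4707 I₀.
Ratio = 0.4707 / 0.4237 = 1.111.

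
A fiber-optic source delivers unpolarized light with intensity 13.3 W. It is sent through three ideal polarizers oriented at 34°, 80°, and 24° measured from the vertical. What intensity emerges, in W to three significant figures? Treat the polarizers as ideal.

I ≈ 1.00 W

Unpolarized light through the first polarizer → I₁ = 13.3 W/2 = 6.65 W, polarized at 34°.
I₂ = I₁ · cos²(46°) = 6.65 · 0.4826 = 3.209 W.
I₃ = I₂ · cos²(56°) = 3.209 · 0.3127 = 1.003 W.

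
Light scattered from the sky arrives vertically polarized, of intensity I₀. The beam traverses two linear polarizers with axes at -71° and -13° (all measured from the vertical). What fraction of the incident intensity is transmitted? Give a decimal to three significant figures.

≈ 0.0298 I₀

I₁ = I₀ cos²(-71° − 0°) = I₀ cos²(71°) = 0.106 I₀.
I₂ = I₁ cos²(-13° + 71°) = 0.106 I₀ · cos²(58°) = 0.02976 I₀.
Transmitted fraction = 0.02976.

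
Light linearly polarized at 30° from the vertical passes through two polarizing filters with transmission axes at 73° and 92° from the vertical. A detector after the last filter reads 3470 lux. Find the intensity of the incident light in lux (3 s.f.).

I₁ = I₀ cos²(73° − 30°) = I₀ cos²(43°) = 0.5349 I₀.
I₂ = I₁ cos²(92° − 73°) = 0.5349 I₀ · cos²(19°) = 0.4782 I₀.
So 3470 lux = 0.4782 I₀, giving I₀ = 3470/0.4782 = 7257 lux.

I₀ ≈ 7260 lux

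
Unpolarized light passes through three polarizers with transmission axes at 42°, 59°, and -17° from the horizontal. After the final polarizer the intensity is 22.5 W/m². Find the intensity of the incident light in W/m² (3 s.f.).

Unpolarized light through the first polarizer → I₁ = ½ I₀, now polarized at 42°.
I₂ = I₁ cos²(59° − 42°) = 0.5 I₀ · cos²(17°) = 0.4573 I₀.
I₃ = I₂ cos²(-17° − 59°) = 0.4573 I₀ · cos²(76°) = 0.02676 I₀.
So 22.5 W/m² = 0.02676 I₀, giving I₀ = 22.5/0.02676 = 840.8 W/m².

I₀ ≈ 841 W/m²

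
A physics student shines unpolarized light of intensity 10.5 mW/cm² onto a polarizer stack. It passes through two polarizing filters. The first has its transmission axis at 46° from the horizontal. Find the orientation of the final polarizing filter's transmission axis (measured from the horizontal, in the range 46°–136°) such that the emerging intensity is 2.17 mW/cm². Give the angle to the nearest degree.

θ ≈ 96°

Unpolarized light through the first polarizer → I₁ = ½ I₀, now polarized at 46°.
Target fraction: 2.17 / 10.5 mW/cm² = 0.2067 of I₀.
Need I₂/I₀ = 0.2067, so cos²(θ − 46°) = 0.2067 / 0.5 = 0.4133.
θ − 46° = arccos(√0.4133) = 50.0°, giving θ ≈ 46 + 50.0 = 96.0°.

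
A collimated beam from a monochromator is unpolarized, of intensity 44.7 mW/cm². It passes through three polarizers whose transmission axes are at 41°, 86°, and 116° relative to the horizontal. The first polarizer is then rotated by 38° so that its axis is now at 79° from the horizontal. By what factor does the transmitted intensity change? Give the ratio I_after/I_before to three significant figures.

Before rotation:
Unpolarized light through the first polarizer → I₁ = ½ I₀, now polarized at 41°.
I₂ = I₁ cos²(86° − 41°) = 0.5 I₀ · cos²(45°) = 0.25 I₀.
I₃ = I₂ cos²(116° − 86°) = 0.25 I₀ · cos²(30°) = 0.1875 I₀.
After rotation:
Unpolarized light through the first polarizer → I₁ = ½ I₀, now polarized at 79°.
I₂ = I₁ cos²(86° − 79°) = 0.5 I₀ · cos²(7°) = 0.4926 I₀.
I₃ = I₂ cos²(116° − 86°) = 0.4926 I₀ · cos²(30°) = 0.3694 I₀.
Ratio = 0.3694 / 0.1875 = 1.97.

I_new/I_old ≈ 1.97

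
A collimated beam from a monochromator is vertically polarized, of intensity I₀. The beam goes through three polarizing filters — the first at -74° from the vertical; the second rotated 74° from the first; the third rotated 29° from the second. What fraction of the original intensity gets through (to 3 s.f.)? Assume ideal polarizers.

By Malus's law, I₁ = I₀ cos²(-74° − 0°) = I₀ cos²(74°) = 0.07598 I₀.
I₂ = I₁ cos²(74°) = 0.07598 · 0.07598 I₀ = 0.005772 I₀.
I₃ = I₂ cos²(29°) = 0.005772 · 0.765 I₀ = 0.004416 I₀.
Transmitted fraction = 0.004416.

≈ 0.00442 I₀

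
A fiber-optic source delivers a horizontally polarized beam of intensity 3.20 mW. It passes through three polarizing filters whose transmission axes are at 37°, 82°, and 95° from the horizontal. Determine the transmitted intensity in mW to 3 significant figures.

I₁ = 3.20 mW · cos²(37°) = 2.041 mW.
I₂ = I₁ · cos²(45°) = 2.041 · 0.5 = 1.021 mW.
I₃ = I₂ · cos²(13°) = 1.021 · 0.9494 = 0.9689 mW.

I ≈ 0.969 mW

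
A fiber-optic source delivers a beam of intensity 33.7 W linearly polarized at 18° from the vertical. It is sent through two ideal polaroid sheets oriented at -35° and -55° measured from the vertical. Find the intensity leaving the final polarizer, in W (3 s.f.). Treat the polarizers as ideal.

I₁ = 33.7 W · cos²(53°) = 12.21 W.
I₂ = I₁ · cos²(20°) = 12.21 · 0.883 = 10.78 W.

I ≈ 10.8 W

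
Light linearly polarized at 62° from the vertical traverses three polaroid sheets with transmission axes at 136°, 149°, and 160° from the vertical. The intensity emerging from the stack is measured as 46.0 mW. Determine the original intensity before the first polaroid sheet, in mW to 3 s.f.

I₁ = I₀ cos²(136° − 62°) = I₀ cos²(74°) = 0.07598 I₀.
I₂ = I₁ cos²(149° − 136°) = 0.07598 I₀ · cos²(13°) = 0.07213 I₀.
I₃ = I₂ cos²(160° − 149°) = 0.07213 I₀ · cos²(11°) = 0.06951 I₀.
So 46.0 mW = 0.06951 I₀, giving I₀ = 46.0/0.06951 = 661.8 mW.

I₀ ≈ 662 mW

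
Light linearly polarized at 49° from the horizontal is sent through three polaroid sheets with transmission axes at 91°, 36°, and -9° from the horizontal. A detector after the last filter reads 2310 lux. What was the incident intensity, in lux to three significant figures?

By Malus's law, I₁ = I₀ cos²(91° − 49°) = I₀ cos²(42°) = 0.5523 I₀.
I₂ = I₁ cos²(36° − 91°) = 0.5523 I₀ · cos²(55°) = 0.1817 I₀.
I₃ = I₂ cos²(-9° − 36°) = 0.1817 I₀ · cos²(45°) = 0.09084 I₀.
So 2310 lux = 0.09084 I₀, giving I₀ = 2310/0.09084 = 2.543e+04 lux.

I₀ ≈ 2.54e4 lux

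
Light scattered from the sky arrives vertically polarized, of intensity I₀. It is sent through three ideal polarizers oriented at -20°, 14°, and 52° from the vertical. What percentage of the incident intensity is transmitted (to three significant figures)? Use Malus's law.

≈ 37.7%

By Malus's law, I₁ = I₀ cos²(-20° − 0°) = I₀ cos²(20°) = 0.883 I₀.
I₂ = I₁ cos²(14° + 20°) = 0.883 I₀ · cos²(34°) = 0.6069 I₀.
I₃ = I₂ cos²(52° − 14°) = 0.6069 I₀ · cos²(38°) = 0.3769 I₀.
That is 37.69% of the incident intensity.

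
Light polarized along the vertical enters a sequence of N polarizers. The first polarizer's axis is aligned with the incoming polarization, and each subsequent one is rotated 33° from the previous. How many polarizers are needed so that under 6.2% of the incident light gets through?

N = 9

First polarizer is aligned with the polarization: full transmission.
Each further stage multiplies by cos²(33°) = 0.7034.
After N polarizers: T = 0.7034^(N−1). Require T < 0.062 ⇒ N−1 > ln(0.062)/ln(0.7034) = 7.90, so N−1 ≥ 8 and N = 9.
Check: N=9 gives T = 0.0599 < 0.062; N=8 gives T = 0.08517.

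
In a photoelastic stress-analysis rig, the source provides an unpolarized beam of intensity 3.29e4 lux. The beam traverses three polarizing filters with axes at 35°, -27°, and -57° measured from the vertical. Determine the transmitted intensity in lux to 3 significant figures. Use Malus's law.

Unpolarized light through the first polarizer → I₁ = 3.29e4 lux/2 = 1.645e+04 lux, polarized at 35°.
I₂ = I₁ · cos²(62°) = 1.645e+04 · 0.2204 = 3626 lux.
I₃ = I₂ · cos²(30°) = 3626 · 0.75 = 2719 lux.

I ≈ 2720 lux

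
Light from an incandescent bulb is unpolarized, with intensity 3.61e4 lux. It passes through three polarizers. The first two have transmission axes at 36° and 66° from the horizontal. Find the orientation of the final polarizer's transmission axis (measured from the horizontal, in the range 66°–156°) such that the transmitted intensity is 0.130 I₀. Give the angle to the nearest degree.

Unpolarized light through the first polarizer → I₁ = ½ I₀, now polarized at 36°.
I₂ = I₁ cos²(66° − 36°) = 0.5 I₀ · cos²(30°) = 0.375 I₀.
Need I₃/I₀ = 0.13, so cos²(θ − 66°) = 0.13 / 0.375 = 0.3467.
θ − 66° = arccos(√0.3467) = 53.9°, giving θ ≈ 66 + 53.9 = 119.9°.

θ ≈ 120°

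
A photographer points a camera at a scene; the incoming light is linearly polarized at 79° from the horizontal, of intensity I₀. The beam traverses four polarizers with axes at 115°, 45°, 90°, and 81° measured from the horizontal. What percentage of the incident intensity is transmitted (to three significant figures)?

≈ 3.73%

I₁ = I₀ cos²(115° − 79°) = I₀ cos²(36°) = 0.6545 I₀.
I₂ = I₁ cos²(45° − 115°) = 0.6545 I₀ · cos²(70°) = 0.07656 I₀.
I₃ = I₂ cos²(90° − 45°) = 0.07656 I₀ · cos²(45°) = 0.03828 I₀.
I₄ = I₃ cos²(81° − 90°) = 0.03828 I₀ · cos²(9°) = 0.03734 I₀.
That is 3.734% of the incident intensity.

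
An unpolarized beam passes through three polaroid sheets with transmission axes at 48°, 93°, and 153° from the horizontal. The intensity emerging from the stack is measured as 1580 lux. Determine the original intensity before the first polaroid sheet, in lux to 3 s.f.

Unpolarized light through the first polarizer → I₁ = ½ I₀, now polarized at 48°.
I₂ = I₁ cos²(93° − 48°) = 0.5 I₀ · cos²(45°) = 0.25 I₀.
I₃ = I₂ cos²(153° − 93°) = 0.25 I₀ · cos²(60°) = 0.0625 I₀.
So 1580 lux = 0.0625 I₀, giving I₀ = 1580/0.0625 = 2.528e+04 lux.

I₀ ≈ 2.53e4 lux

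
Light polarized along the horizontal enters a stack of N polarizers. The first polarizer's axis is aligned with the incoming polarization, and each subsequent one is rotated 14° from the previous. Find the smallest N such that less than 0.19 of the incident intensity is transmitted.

N = 29

First polarizer is aligned with the polarization: full transmission.
Each further stage multiplies by cos²(14°) = 0.9415.
After N polarizers: T = 0.9415^(N−1). Require T < 0.19 ⇒ N−1 > ln(0.19)/ln(0.9415) = 27.54, so N−1 ≥ 28 and N = 29.
Check: N=29 gives T = 0.1848 < 0.19; N=28 gives T = 0.1963.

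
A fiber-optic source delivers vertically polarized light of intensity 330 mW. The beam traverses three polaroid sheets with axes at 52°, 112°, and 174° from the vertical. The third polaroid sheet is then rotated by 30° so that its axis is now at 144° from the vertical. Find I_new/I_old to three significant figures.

I_new/I_old ≈ 3.26

Before rotation:
I₁ = I₀ cos²(52° − 0°) = I₀ cos²(52°) = 0.379 I₀.
I₂ = I₁ cos²(112° − 52°) = 0.379 I₀ · cos²(60°) = 0.09476 I₀.
I₃ = I₂ cos²(174° − 112°) = 0.09476 I₀ · cos²(62°) = 0.02089 I₀.
After rotation:
I₁ = I₀ cos²(52° − 0°) = I₀ cos²(52°) = 0.379 I₀.
I₂ = I₁ cos²(112° − 52°) = 0.379 I₀ · cos²(60°) = 0.09476 I₀.
I₃ = I₂ cos²(144° − 112°) = 0.09476 I₀ · cos²(32°) = 0.06815 I₀.
Ratio = 0.06815 / 0.02089 = 3.263.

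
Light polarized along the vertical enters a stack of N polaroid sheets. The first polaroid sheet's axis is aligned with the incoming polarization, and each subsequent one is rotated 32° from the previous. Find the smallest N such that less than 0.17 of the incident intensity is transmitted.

N = 7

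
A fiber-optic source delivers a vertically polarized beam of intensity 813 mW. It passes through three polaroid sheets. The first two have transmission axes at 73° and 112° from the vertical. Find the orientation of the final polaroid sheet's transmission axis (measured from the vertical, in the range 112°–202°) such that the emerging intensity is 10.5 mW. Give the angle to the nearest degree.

I₁ = I₀ cos²(73° − 0°) = I₀ cos²(73°) = 0.08548 I₀.
I₂ = I₁ cos²(112° − 73°) = 0.08548 I₀ · cos²(39°) = 0.05163 I₀.
Target fraction: 10.5 / 813 mW = 0.01292 of I₀.
Need I₃/I₀ = 0.01292, so cos²(θ − 112°) = 0.01292 / 0.05163 = 0.2502.
θ − 112° = arccos(√0.2502) = 60.0°, giving θ ≈ 112 + 60.0 = 172.0°.

θ ≈ 172°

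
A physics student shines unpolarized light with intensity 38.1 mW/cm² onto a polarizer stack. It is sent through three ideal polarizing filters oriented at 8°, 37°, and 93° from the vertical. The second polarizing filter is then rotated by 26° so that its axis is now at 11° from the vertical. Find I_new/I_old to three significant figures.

Before rotation:
Unpolarized light through the first polarizer → I₁ = ½ I₀, now polarized at 8°.
I₂ = I₁ cos²(37° − 8°) = 0.5 I₀ · cos²(29°) = 0.3825 I₀.
I₃ = I₂ cos²(93° − 37°) = 0.3825 I₀ · cos²(56°) = 0.1196 I₀.
After rotation:
Unpolarized light through the first polarizer → I₁ = ½ I₀, now polarized at 8°.
I₂ = I₁ cos²(11° − 8°) = 0.5 I₀ · cos²(3°) = 0.4986 I₀.
I₃ = I₂ cos²(93° − 11°) = 0.4986 I₀ · cos²(82°) = 0.009658 I₀.
Ratio = 0.009658 / 0.1196 = 0.08075.

I_new/I_old ≈ 0.0808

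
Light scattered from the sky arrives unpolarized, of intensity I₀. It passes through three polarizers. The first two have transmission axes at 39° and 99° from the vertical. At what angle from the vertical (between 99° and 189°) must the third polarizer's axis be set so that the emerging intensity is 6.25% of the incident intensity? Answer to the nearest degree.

θ ≈ 144°

Unpolarized light through the first polarizer → I₁ = ½ I₀, now polarized at 39°.
I₂ = I₁ cos²(99° − 39°) = 0.5 I₀ · cos²(60°) = 0.125 I₀.
Need I₃/I₀ = 0.0625, so cos²(θ − 99°) = 0.0625 / 0.125 = 0.5.
θ − 99° = arccos(√0.5) = 45.0°, giving θ ≈ 99 + 45.0 = 144.0°.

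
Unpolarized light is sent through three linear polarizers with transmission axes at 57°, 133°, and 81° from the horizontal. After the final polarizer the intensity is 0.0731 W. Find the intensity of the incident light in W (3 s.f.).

Unpolarized light through the first polarizer → I₁ = ½ I₀, now polarized at 57°.
I₂ = I₁ cos²(133° − 57°) = 0.5 I₀ · cos²(76°) = 0.02926 I₀.
I₃ = I₂ cos²(81° − 133°) = 0.02926 I₀ · cos²(52°) = 0.01109 I₀.
So 0.0731 W = 0.01109 I₀, giving I₀ = 0.0731/0.01109 = 6.59 W.

I₀ ≈ 6.59 W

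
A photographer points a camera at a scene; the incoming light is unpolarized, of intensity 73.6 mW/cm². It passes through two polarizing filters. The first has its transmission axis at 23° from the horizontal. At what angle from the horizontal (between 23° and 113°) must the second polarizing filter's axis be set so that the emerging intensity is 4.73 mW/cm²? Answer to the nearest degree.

Unpolarized light through the first polarizer → I₁ = ½ I₀, now polarized at 23°.
Target fraction: 4.73 / 73.6 mW/cm² = 0.06427 of I₀.
Need I₂/I₀ = 0.06427, so cos²(θ − 23°) = 0.06427 / 0.5 = 0.1285.
θ − 23° = arccos(√0.1285) = 69.0°, giving θ ≈ 23 + 69.0 = 92.0°.

θ ≈ 92°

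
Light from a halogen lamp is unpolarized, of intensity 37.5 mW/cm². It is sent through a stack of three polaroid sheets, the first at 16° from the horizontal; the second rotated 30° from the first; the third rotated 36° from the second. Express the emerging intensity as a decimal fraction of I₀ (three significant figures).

I/I₀ ≈ 0.245

Unpolarized light through the first polarizer → I₁ = 37.5 mW/cm²/2 = 18.75 mW/cm², polarized at 16°.
I₂ = I₁ · cos²(30°) = 18.75 · 0.75 = 14.06 mW/cm².
I₃ = I₂ · cos²(36°) = 14.06 · 0.6545 = 9.204 mW/cm².
Transmitted fraction = 0.2454.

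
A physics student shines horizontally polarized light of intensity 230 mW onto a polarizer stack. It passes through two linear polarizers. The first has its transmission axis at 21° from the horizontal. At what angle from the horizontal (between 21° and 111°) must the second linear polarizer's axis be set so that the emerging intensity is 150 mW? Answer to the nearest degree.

θ ≈ 51°

By Malus's law, I₁ = I₀ cos²(21° − 0°) = I₀ cos²(21°) = 0.8716 I₀.
Target fraction: 150 / 230 mW = 0.6522 of I₀.
Need I₂/I₀ = 0.6522, so cos²(θ − 21°) = 0.6522 / 0.8716 = 0.7483.
θ − 21° = arccos(√0.7483) = 30.1°, giving θ ≈ 21 + 30.1 = 51.1°.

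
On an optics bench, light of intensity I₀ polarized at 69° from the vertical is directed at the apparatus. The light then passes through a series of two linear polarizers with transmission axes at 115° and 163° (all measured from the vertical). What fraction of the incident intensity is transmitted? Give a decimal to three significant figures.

≈ 0.216 I₀

By Malus's law, I₁ = I₀ cos²(115° − 69°) = I₀ cos²(46°) = 0.4826 I₀.
I₂ = I₁ cos²(163° − 115°) = 0.4826 I₀ · cos²(48°) = 0.2161 I₀.
Transmitted fraction = 0.2161.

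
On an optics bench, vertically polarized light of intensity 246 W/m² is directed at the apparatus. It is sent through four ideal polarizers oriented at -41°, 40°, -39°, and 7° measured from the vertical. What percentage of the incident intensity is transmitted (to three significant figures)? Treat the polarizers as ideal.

≈ 0.0245%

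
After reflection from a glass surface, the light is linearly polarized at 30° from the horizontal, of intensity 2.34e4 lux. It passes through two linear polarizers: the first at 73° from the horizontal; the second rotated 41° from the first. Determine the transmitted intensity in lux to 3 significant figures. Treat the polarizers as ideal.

I₁ = 2.34e4 lux · cos²(43°) = 1.252e+04 lux.
I₂ = I₁ · cos²(41°) = 1.252e+04 · 0.5696 = 7129 lux.

I ≈ 7130 lux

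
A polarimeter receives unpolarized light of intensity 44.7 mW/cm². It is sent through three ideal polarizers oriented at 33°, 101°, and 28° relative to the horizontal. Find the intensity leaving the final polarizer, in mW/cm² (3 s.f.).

Unpolarized light through the first polarizer → I₁ = 44.7 mW/cm²/2 = 22.35 mW/cm², polarized at 33°.
I₂ = I₁ · cos²(68°) = 22.35 · 0.1403 = 3.136 mW/cm².
I₃ = I₂ · cos²(73°) = 3.136 · 0.08548 = 0.2681 mW/cm².

I ≈ 0.268 mW/cm²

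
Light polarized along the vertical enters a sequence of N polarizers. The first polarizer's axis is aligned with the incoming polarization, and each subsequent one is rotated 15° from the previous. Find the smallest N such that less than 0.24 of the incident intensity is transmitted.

N = 22

First polarizer is aligned with the polarization: full transmission.
Each further stage multiplies by cos²(15°) = 0.933.
After N polarizers: T = 0.933^(N−1). Require T < 0.24 ⇒ N−1 > ln(0.24)/ln(0.933) = 20.58, so N−1 ≥ 21 and N = 22.
Check: N=22 gives T = 0.2332 < 0.24; N=21 gives T = 0.2499.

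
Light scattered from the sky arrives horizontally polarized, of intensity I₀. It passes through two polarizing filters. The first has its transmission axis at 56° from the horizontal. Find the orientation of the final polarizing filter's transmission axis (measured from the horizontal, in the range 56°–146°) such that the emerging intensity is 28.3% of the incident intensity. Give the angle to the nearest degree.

θ ≈ 74°

By Malus's law, I₁ = I₀ cos²(56° − 0°) = I₀ cos²(56°) = 0.3127 I₀.
Need I₂/I₀ = 0.283, so cos²(θ − 56°) = 0.283 / 0.3127 = 0.905.
θ − 56° = arccos(√0.905) = 17.9°, giving θ ≈ 56 + 17.9 = 73.9°.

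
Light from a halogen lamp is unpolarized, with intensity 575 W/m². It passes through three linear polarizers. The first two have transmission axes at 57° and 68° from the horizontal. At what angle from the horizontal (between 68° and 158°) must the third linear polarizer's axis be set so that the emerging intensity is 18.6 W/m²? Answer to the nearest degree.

Unpolarized light through the first polarizer → I₁ = ½ I₀, now polarized at 57°.
I₂ = I₁ cos²(68° − 57°) = 0.5 I₀ · cos²(11°) = 0.4818 I₀.
Target fraction: 18.6 / 575 W/m² = 0.03235 of I₀.
Need I₃/I₀ = 0.03235, so cos²(θ − 68°) = 0.03235 / 0.4818 = 0.06714.
θ − 68° = arccos(√0.06714) = 75.0°, giving θ ≈ 68 + 75.0 = 143.0°.

θ ≈ 143°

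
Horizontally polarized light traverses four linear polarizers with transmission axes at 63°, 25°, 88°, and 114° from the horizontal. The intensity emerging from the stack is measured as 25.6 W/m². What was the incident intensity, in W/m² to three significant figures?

I₀ ≈ 1200 W/m²

I₁ = I₀ cos²(63° − 0°) = I₀ cos²(63°) = 0.2061 I₀.
I₂ = I₁ cos²(25° − 63°) = 0.2061 I₀ · cos²(38°) = 0.128 I₀.
I₃ = I₂ cos²(88° − 25°) = 0.128 I₀ · cos²(63°) = 0.02638 I₀.
I₄ = I₃ cos²(114° − 88°) = 0.02638 I₀ · cos²(26°) = 0.02131 I₀.
So 25.6 W/m² = 0.02131 I₀, giving I₀ = 25.6/0.02131 = 1201 W/m².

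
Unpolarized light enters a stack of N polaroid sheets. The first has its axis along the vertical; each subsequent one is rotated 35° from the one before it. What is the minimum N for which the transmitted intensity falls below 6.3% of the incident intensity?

N = 7

First polarizer halves the unpolarized light: factor 1/2.
Each further stage multiplies by cos²(35°) = 0.671.
After N polarizers: T = 0.5·0.671^(N−1). Require T < 0.063 ⇒ N−1 > ln(0.063/0.5)/ln(0.671) = 5.19, so N−1 ≥ 6 and N = 7.
Check: N=7 gives T = 0.04564 < 0.063; N=6 gives T = 0.06802.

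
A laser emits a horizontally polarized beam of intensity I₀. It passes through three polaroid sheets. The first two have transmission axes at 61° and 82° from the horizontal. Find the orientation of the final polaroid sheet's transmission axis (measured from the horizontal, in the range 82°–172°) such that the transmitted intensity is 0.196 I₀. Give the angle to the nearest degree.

θ ≈ 94°

I₁ = I₀ cos²(61° − 0°) = I₀ cos²(61°) = 0.235 I₀.
I₂ = I₁ cos²(82° − 61°) = 0.235 I₀ · cos²(21°) = 0.2049 I₀.
Need I₃/I₀ = 0.196, so cos²(θ − 82°) = 0.196 / 0.2049 = 0.9568.
θ − 82° = arccos(√0.9568) = 12.0°, giving θ ≈ 82 + 12.0 = 94.0°.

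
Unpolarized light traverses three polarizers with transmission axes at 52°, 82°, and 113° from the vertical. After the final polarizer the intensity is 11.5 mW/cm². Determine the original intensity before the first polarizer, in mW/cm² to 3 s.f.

I₀ ≈ 41.7 mW/cm²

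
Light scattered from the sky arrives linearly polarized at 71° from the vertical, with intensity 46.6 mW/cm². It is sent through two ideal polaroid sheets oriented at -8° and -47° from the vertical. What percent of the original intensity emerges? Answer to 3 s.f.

≈ 2.20%

I₁ = 46.6 mW/cm² · cos²(79°) = 1.697 mW/cm².
I₂ = I₁ · cos²(39°) = 1.697 · 0.604 = 1.025 mW/cm².
That is 2.199% of the incident intensity.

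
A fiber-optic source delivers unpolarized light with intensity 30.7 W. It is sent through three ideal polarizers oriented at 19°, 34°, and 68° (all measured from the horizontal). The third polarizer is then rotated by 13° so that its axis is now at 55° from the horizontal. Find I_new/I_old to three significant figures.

I_new/I_old ≈ 1.27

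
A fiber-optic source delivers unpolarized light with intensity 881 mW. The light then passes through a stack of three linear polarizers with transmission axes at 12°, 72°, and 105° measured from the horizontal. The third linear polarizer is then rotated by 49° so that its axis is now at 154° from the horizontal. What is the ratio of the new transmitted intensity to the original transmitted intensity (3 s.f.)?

Before rotation:
Unpolarized light through the first polarizer → I₁ = ½ I₀, now polarized at 12°.
I₂ = I₁ cos²(72° − 12°) = 0.5 I₀ · cos²(60°) = 0.125 I₀.
I₃ = I₂ cos²(105° − 72°) = 0.125 I₀ · cos²(33°) = 0.08792 I₀.
After rotation:
Unpolarized light through the first polarizer → I₁ = ½ I₀, now polarized at 12°.
I₂ = I₁ cos²(72° − 12°) = 0.5 I₀ · cos²(60°) = 0.125 I₀.
I₃ = I₂ cos²(154° − 72°) = 0.125 I₀ · cos²(82°) = 0.002421 I₀.
Ratio = 0.002421 / 0.08792 = 0.02754.

I_new/I_old ≈ 0.0275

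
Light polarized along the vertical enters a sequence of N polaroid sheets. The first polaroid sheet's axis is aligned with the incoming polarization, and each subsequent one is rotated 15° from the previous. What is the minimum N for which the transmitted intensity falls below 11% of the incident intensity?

First polarizer is aligned with the polarization: full transmission.
Each further stage multiplies by cos²(15°) = 0.933.
After N polarizers: T = 0.933^(N−1). Require T < 0.11 ⇒ N−1 > ln(0.11)/ln(0.933) = 31.83, so N−1 ≥ 32 and N = 33.
Check: N=33 gives T = 0.1087 < 0.11; N=32 gives T = 0.1166.

N = 33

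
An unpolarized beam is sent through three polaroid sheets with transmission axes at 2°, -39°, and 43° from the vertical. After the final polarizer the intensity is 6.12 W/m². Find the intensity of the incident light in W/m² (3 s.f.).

Unpolarized light through the first polarizer → I₁ = ½ I₀, now polarized at 2°.
I₂ = I₁ cos²(-39° − 2°) = 0.5 I₀ · cos²(41°) = 0.2848 I₀.
I₃ = I₂ cos²(43° + 39°) = 0.2848 I₀ · cos²(82°) = 0.005516 I₀.
So 6.12 W/m² = 0.005516 I₀, giving I₀ = 6.12/0.005516 = 1109 W/m².

I₀ ≈ 1110 W/m²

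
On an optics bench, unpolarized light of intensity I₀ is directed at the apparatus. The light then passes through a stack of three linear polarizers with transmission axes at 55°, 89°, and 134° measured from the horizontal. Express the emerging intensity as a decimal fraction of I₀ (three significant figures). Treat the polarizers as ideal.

≈ 0.172 I₀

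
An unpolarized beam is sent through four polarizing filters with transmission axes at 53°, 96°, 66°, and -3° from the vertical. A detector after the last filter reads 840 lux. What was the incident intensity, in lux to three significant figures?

Unpolarized light through the first polarizer → I₁ = ½ I₀, now polarized at 53°.
I₂ = I₁ cos²(96° − 53°) = 0.5 I₀ · cos²(43°) = 0.2674 I₀.
I₃ = I₂ cos²(66° − 96°) = 0.2674 I₀ · cos²(30°) = 0.2006 I₀.
I₄ = I₃ cos²(-3° − 66°) = 0.2006 I₀ · cos²(69°) = 0.02576 I₀.
So 840 lux = 0.02576 I₀, giving I₀ = 840/0.02576 = 3.261e+04 lux.

I₀ ≈ 3.26e4 lux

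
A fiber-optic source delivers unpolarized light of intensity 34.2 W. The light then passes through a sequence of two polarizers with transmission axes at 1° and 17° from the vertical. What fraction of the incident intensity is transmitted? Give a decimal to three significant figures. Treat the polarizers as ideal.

Unpolarized light through the first polarizer → I₁ = 34.2 W/2 = 17.1 W, polarized at 1°.
I₂ = I₁ · cos²(16°) = 17.1 · 0.924 = 15.8 W.
Transmitted fraction = 0.462.

I/I₀ ≈ 0.462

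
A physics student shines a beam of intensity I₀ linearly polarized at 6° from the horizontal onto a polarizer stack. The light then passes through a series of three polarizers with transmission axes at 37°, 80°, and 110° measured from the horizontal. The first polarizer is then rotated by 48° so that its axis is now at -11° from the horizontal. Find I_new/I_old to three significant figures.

I_new/I_old ≈ 0.000709

Before rotation:
I₁ = I₀ cos²(37° − 6°) = I₀ cos²(31°) = 0.7347 I₀.
I₂ = I₁ cos²(80° − 37°) = 0.7347 I₀ · cos²(43°) = 0.393 I₀.
I₃ = I₂ cos²(110° − 80°) = 0.393 I₀ · cos²(30°) = 0.2947 I₀.
After rotation:
I₁ = I₀ cos²(-11° − 6°) = I₀ cos²(17°) = 0.9145 I₀.
Angle between axes 1 and 2: 89°. I₂ = 0.9145 I₀ · cos²(89°) = 0.0002786 I₀.
I₃ = I₂ cos²(110° − 80°) = 0.0002786 I₀ · cos²(30°) = 0.0002089 I₀.
Ratio = 0.0002089 / 0.2947 = 0.0007088.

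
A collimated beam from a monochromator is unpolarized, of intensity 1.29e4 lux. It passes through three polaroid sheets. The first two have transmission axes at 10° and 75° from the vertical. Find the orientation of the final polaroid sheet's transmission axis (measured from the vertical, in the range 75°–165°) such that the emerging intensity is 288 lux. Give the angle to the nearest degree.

Unpolarized light through the first polarizer → I₁ = ½ I₀, now polarized at 10°.
I₂ = I₁ cos²(75° − 10°) = 0.5 I₀ · cos²(65°) = 0.0893 I₀.
Target fraction: 288 / 1.29e4 lux = 0.02233 of I₀.
Need I₃/I₀ = 0.02233, so cos²(θ − 75°) = 0.02233 / 0.0893 = 0.25.
θ − 75° = arccos(√0.25) = 60.0°, giving θ ≈ 75 + 60.0 = 135.0°.

θ ≈ 135°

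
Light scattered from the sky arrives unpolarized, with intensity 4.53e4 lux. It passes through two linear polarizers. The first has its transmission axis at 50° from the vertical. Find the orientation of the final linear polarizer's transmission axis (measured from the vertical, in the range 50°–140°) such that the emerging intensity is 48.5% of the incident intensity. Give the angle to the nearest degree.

Unpolarized light through the first polarizer → I₁ = ½ I₀, now polarized at 50°.
Need I₂/I₀ = 0.485, so cos²(θ − 50°) = 0.485 / 0.5 = 0.97.
θ − 50° = arccos(√0.97) = 10.0°, giving θ ≈ 50 + 10.0 = 60.0°.

θ ≈ 60°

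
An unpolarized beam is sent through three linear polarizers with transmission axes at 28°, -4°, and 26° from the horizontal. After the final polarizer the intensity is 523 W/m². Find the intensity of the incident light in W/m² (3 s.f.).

Unpolarized light through the first polarizer → I₁ = ½ I₀, now polarized at 28°.
I₂ = I₁ cos²(-4° − 28°) = 0.5 I₀ · cos²(32°) = 0.3596 I₀.
I₃ = I₂ cos²(26° + 4°) = 0.3596 I₀ · cos²(30°) = 0.2697 I₀.
So 523 W/m² = 0.2697 I₀, giving I₀ = 523/0.2697 = 1939 W/m².

I₀ ≈ 1940 W/m²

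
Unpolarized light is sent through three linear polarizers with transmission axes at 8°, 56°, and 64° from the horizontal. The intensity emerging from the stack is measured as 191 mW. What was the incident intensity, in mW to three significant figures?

Unpolarized light through the first polarizer → I₁ = ½ I₀, now polarized at 8°.
I₂ = I₁ cos²(56° − 8°) = 0.5 I₀ · cos²(48°) = 0.2239 I₀.
I₃ = I₂ cos²(64° − 56°) = 0.2239 I₀ · cos²(8°) = 0.2195 I₀.
So 191 mW = 0.2195 I₀, giving I₀ = 191/0.2195 = 870 mW.

I₀ ≈ 870 mW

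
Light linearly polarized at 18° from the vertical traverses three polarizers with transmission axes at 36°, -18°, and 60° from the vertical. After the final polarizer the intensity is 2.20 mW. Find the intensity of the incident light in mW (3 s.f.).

I₀ ≈ 163 mW

I₁ = I₀ cos²(36° − 18°) = I₀ cos²(18°) = 0.9045 I₀.
I₂ = I₁ cos²(-18° − 36°) = 0.9045 I₀ · cos²(54°) = 0.3125 I₀.
I₃ = I₂ cos²(60° + 18°) = 0.3125 I₀ · cos²(78°) = 0.01351 I₀.
So 2.20 mW = 0.01351 I₀, giving I₀ = 2.20/0.01351 = 162.9 mW.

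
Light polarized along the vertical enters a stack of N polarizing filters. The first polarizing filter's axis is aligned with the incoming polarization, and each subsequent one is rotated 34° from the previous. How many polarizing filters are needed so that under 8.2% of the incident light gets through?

First polarizer is aligned with the polarization: full transmission.
Each further stage multiplies by cos²(34°) = 0.6873.
After N polarizers: T = 0.6873^(N−1). Require T < 0.082 ⇒ N−1 > ln(0.082)/ln(0.6873) = 6.67, so N−1 ≥ 7 and N = 8.
Check: N=8 gives T = 0.07245 < 0.082; N=7 gives T = 0.1054.

N = 8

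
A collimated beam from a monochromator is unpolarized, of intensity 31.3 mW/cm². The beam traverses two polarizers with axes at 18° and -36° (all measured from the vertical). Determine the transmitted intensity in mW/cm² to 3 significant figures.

Unpolarized light through the first polarizer → I₁ = 31.3 mW/cm²/2 = 15.65 mW/cm², polarized at 18°.
I₂ = I₁ · cos²(54°) = 15.65 · 0.3455 = 5.407 mW/cm².

I ≈ 5.41 mW/cm²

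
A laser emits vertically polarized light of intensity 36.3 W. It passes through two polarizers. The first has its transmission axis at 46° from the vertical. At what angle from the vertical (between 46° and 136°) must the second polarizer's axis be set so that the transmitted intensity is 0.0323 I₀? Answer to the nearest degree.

By Malus's law, I₁ = I₀ cos²(46° − 0°) = I₀ cos²(46°) = 0.4826 I₀.
Need I₂/I₀ = 0.0323, so cos²(θ − 46°) = 0.0323 / 0.4826 = 0.06694.
θ − 46° = arccos(√0.06694) = 75.0°, giving θ ≈ 46 + 75.0 = 121.0°.

θ ≈ 121°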